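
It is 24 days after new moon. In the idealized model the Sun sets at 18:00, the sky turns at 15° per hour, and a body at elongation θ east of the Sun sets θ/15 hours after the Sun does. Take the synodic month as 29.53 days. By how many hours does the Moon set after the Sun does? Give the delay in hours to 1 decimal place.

Phase angle: θ = 360°·(24 d)/(29.53 d) = 292.6°.
At 15° of sky rotation per hour, 292.6° corresponds to a 19.51 h lag.
So the Moon sets 19.51 h after the Sun.

19.5 h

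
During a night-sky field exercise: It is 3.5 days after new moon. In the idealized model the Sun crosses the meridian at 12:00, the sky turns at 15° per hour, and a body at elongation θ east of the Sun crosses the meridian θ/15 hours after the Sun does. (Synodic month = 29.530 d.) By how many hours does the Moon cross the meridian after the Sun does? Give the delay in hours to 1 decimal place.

2.8 h

The Moon has covered 3.5/29.530 of its cycle, so θ ≈ 360° × 3.5/29.530 = 42.7°.
Delay after the Sun = 42.7° / (15°/h) ≈ 2.84 h.
So the Moon crosses the meridian 2.84 h after the Sun.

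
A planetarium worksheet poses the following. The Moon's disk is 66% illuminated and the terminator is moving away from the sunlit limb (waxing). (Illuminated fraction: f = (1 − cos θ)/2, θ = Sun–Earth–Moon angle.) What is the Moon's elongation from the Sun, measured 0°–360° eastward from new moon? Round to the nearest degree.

109°

Invert f = (1 − cos θ)/2 to get cos θ = 1 − 2(0.66) = -0.320, hence θ₀ = arccos -0.320 = 108.7°.
Before full moon the principal value applies: θ = 108.7°.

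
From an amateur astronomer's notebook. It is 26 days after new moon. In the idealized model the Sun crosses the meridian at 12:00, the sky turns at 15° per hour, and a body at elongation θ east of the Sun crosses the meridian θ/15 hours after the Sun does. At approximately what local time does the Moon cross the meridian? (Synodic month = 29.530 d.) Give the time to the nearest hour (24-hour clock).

Elongation θ = 360° × 26/29.530 ≈ 317.0°.
The Moon trails the Sun by θ/15 = 317.0/15 ≈ 21.13 hours.
12:00 + 21.13 h ≈ 09:08 → 09:00 to the nearest hour.

09:00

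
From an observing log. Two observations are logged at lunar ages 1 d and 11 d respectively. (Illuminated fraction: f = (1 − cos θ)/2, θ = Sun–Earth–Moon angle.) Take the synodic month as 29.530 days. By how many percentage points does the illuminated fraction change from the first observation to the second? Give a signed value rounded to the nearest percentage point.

+84 pp

θ₁ = 360° × 1/29.530 = 12.2°, f₁ = (1 − cos θ₁)/2 = 0.011.
θ₂ = 360° × 11/29.530 = 134.1°, f₂ = (1 − cos θ₂)/2 = 0.848.
Change = f₂ − f₁ = +0.837 → +84 percentage points.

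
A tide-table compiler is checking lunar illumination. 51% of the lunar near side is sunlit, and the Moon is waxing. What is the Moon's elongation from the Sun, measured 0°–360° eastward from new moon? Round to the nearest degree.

From f = (1 − cos θ)/2: cos θ = 1 − 2×0.51 = -0.020; arccos → 91.1°.
Before full moon the principal value applies: θ = 91.1°.

91°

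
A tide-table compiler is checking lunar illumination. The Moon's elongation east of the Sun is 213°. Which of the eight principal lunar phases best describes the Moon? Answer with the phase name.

213° lies in the waning gibbous sector of the 8-phase cycle.

waning gibbous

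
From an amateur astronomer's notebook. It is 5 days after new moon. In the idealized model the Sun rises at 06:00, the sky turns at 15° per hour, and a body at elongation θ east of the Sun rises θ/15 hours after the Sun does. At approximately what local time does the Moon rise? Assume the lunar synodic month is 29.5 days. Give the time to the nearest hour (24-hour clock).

10:00

Elongation θ = 360° × 5/29.5 ≈ 61.0°.
Delay after the Sun = 61.0° / (15°/h) ≈ 4.07 h.
06:00 + 4.07 h ≈ 10:04 → 10:00 to the nearest hour.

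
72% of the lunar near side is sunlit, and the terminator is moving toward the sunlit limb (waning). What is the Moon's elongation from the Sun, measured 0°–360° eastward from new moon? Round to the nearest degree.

244°

Invert f = (1 − cos θ)/2 to get cos θ = 1 − 2(0.72) = -0.440, hence θ₀ = arccos -0.440 = 116.1°.
A waning Moon lies in 180°–360°, so θ = 360° − 116.1° = 243.9°.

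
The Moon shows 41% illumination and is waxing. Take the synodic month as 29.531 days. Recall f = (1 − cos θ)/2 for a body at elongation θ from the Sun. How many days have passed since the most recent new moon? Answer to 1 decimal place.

6.5 days

Invert f = (1 − cos θ)/2 to get cos θ = 1 − 2(0.41) = 0.180, hence θ₀ = arccos 0.180 = 79.6°.
The Moon is waxing (0°–180°), so θ = 79.6° directly.
Age = 29.531 × 79.6°/360° ≈ 6.53 days.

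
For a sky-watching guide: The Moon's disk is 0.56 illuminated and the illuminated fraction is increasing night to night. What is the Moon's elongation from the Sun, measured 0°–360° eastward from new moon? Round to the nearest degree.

cos θ = 1 − 2f = -0.120, giving a principal value of 96.9°.
The Moon is waxing (0°–180°), so θ = 96.9° directly.

97°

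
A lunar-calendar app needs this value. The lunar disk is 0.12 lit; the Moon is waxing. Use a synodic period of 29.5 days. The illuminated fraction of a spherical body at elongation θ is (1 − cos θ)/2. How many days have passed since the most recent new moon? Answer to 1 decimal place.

3.3 days

cos θ = 1 − 2f = 0.760, giving a principal value of 40.5°.
Before full moon the principal value applies: θ = 40.5°.
Age = 29.5 × 40.5°/360° ≈ 3.32 days.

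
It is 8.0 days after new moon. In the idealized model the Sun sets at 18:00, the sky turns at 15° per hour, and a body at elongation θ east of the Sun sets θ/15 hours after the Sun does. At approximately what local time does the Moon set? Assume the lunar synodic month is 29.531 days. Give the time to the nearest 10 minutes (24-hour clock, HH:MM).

00:30

Phase angle: θ = 360°·(8.0 d)/(29.531 d) = 97.5°.
At 15° of sky rotation per hour, 97.5° corresponds to a 6.50 h lag.
18:00 + 6.502 h ≈ 00:30 → 00:30 to the nearest ten minutes.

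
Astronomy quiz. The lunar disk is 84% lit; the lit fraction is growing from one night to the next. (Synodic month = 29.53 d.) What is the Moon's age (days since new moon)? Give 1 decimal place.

10.9 days

cos θ = 1 − 2f = -0.680, giving a principal value of 132.8°.
The Moon is waxing (0°–180°), so θ = 132.8° directly.
At 360°/29.53 d per day, 132.8° corresponds to 10.90 days.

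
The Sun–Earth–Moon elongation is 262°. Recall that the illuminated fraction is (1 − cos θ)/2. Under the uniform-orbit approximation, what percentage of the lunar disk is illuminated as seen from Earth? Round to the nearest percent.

57%

Half-versine of 262°: (1 − (-0.139))/2 = 0.570, i.e. 57%.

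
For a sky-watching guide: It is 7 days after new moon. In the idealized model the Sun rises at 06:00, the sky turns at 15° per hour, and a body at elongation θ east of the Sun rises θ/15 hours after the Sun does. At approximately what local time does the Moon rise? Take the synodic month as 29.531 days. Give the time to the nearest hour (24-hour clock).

12:00

Phase angle: θ = 360°·(7 d)/(29.531 d) = 85.3°.
At 15° of sky rotation per hour, 85.3° corresponds to a 5.69 h lag.
06:00 + 5.69 h ≈ 11:41 → 12:00 to the nearest hour.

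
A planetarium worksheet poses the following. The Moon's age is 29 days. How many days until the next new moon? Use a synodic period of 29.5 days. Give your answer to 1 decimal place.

0.5 days

One full lunation from the last new moon is 29.5 d; remaining = 29.5 − 29 = 0.500 d.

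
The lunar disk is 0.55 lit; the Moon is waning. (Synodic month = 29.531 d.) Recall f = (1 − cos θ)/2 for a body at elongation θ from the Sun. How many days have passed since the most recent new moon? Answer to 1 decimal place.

From f = (1 − cos θ)/2: cos θ = 1 − 2×0.55 = -0.100; arccos → 95.7°.
Waning ⇒ past full, so θ = 360° − 95.7° = 264.3°.
At 360°/29.531 d per day, 264.3° corresponds to 21.68 days.

21.7 days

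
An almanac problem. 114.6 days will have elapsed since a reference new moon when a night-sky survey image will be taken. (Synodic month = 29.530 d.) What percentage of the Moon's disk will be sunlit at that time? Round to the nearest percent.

114.6/29.530 = 3.881 lunations, so 3 complete cycles and 26.01 d into the next.
Elongation θ = 360° × 26.01/29.530 ≈ 317.1°.
With cos θ = 0.732, the lit fraction is (1 − 0.732)/2 ≈ 0.134, so 13%.

13%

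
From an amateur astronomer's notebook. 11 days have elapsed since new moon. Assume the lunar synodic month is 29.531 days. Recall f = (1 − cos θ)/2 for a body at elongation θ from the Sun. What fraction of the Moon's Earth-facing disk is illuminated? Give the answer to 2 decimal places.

0.85

Phase angle: θ = 360°·(11 d)/(29.531 d) = 134.1°.
cos 134.1° = (-0.696), so f = (1 − (-0.696))/2 = 0.848.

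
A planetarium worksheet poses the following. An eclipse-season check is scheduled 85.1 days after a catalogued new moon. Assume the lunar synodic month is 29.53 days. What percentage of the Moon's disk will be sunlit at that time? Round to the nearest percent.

85.1/29.53 = 2.882 lunations, so 2 complete cycles and 26.04 d into the next.
Phase angle: θ = 360°·(26.04 d)/(29.53 d) = 317.5°.
Illuminated fraction = (1 − cos 317.5°)/2 = (1 − 0.737)/2 ≈ 0.132, so 13%.

13%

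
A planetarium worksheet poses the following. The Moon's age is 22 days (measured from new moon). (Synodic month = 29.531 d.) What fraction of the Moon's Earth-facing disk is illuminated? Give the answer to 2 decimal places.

The Moon has covered 22/29.531 of its cycle, so θ ≈ 360° × 22/29.531 = 268.2°.
Illuminated fraction = (1 − cos 268.2°)/2 = (1 − (-0.032))/2 ≈ 0.516.

0.52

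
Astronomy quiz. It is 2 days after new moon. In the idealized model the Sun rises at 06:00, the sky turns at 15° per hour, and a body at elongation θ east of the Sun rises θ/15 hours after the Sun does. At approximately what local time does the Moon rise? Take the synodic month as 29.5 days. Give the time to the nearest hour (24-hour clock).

Phase angle: θ = 360°·(2 d)/(29.5 d) = 24.4°.
At 15° of sky rotation per hour, 24.4° corresponds to a 1.63 h lag.
06:00 + 1.63 h ≈ 07:38 → 08:00 to the nearest hour.

08:00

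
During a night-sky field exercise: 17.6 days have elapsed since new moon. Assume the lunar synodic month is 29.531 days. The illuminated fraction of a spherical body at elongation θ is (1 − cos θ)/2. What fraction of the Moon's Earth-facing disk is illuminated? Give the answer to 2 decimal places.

Elongation θ = 360° × 17.6/29.531 ≈ 214.6°.
With cos θ = (-0.824), the lit fraction is (1 − (-0.824))/2 ≈ 0.912.

0.91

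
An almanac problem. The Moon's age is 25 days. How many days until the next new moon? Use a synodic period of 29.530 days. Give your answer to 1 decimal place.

4.5 days

One full lunation from the last new moon is 29.530 d; remaining = 29.530 − 25 = 4.530 d.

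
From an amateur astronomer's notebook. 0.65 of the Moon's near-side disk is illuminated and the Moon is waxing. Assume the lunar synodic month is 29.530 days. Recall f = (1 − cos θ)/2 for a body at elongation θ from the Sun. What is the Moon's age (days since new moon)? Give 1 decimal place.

From f = (1 − cos θ)/2: cos θ = 1 − 2×0.65 = -0.300; arccos → 107.5°.
The Moon is waxing (0°–180°), so θ = 107.5° directly.
That fraction of the synodic month is 107.5/360 × 29.530 d ≈ 8.81 d.

8.8 days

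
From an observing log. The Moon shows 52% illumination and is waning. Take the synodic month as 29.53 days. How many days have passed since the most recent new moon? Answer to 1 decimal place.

22.0 days

From f = (1 − cos θ)/2: cos θ = 1 − 2×0.52 = -0.040; arccos → 92.3°.
Since the Moon is past full (waning), take the reflex angle: θ = 360° − 92.3° = 267.7°.
At 360°/29.53 d per day, 267.7° corresponds to 21.96 days.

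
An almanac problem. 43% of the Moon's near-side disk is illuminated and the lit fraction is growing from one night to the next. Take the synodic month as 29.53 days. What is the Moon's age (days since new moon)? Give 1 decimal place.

6.7 days

From f = (1 − cos θ)/2: cos θ = 1 − 2×0.43 = 0.140; arccos → 82.0°.
Waxing ⇒ before full, so θ = 82.0°.
At 360°/29.53 d per day, 82.0° corresponds to 6.72 days.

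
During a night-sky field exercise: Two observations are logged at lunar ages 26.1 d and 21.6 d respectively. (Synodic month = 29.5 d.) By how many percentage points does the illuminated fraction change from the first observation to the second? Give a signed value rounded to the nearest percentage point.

θ₁ = 360° × 26.1/29.5 = 318.5°, f₁ = (1 − cos θ₁)/2 = 0.125.
θ₂ = 360° × 21.6/29.5 = 263.6°, f₂ = (1 − cos θ₂)/2 = 0.556.
Change = f₂ − f₁ = +0.430 → +43 percentage points.

+43 pp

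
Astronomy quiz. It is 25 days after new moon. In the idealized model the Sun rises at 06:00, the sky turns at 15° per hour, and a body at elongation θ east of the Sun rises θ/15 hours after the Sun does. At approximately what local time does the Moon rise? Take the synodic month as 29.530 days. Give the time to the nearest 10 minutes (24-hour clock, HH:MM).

Phase angle: θ = 360°·(25 d)/(29.530 d) = 304.8°.
At 15° of sky rotation per hour, 304.8° corresponds to a 20.32 h lag.
06:00 + 20.318 h ≈ 02:19 → 02:20 to the nearest ten minutes.

02:20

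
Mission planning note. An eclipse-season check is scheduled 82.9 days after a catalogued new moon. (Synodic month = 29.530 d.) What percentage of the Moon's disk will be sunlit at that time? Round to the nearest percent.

82.9/29.530 = 2.807 lunations, so 2 complete cycles and 23.84 d into the next.
Phase angle: θ = 360°·(23.84 d)/(29.530 d) = 290.6°.
cos 290.6° = 0.352, so f = (1 − 0.352)/2 = 0.324, so 32%.

32%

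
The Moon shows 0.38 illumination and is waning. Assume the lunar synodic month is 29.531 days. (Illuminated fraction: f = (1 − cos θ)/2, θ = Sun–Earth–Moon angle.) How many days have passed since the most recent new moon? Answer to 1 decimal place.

23.3 days

From f = (1 − cos θ)/2: cos θ = 1 − 2×0.38 = 0.240; arccos → 76.1°.
Waning ⇒ past full, so θ = 360° − 76.1° = 283.9°.
At 360°/29.531 d per day, 283.9° corresponds to 23.29 days.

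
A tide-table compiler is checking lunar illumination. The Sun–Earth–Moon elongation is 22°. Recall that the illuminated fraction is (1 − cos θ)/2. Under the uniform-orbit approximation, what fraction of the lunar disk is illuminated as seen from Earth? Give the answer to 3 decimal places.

0.036

cos 22° = 0.927, so f = (1 − 0.927)/2 = 0.036.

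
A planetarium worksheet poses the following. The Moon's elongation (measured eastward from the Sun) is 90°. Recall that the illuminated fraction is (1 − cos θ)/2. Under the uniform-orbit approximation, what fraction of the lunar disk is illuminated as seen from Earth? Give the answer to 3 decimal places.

f = (1 − cos 90°)/2 = (1 − 0.000)/2 ≈ 0.500.

0.500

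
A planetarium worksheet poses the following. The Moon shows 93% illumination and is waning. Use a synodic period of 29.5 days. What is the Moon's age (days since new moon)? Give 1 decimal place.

17.3 days

Invert f = (1 − cos θ)/2 to get cos θ = 1 − 2(0.93) = -0.860, hence θ₀ = arccos -0.860 = 149.3°.
Waning ⇒ past full, so θ = 360° − 149.3° = 210.7°.
That fraction of the synodic month is 210.7/360 × 29.5 d ≈ 17.26 d.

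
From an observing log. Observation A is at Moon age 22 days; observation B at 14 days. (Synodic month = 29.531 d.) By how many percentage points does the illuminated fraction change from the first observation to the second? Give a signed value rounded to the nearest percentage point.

+48 pp

θ₁ = 360° × 22/29.531 = 268.2°, f₁ = (1 − cos θ₁)/2 = 0.516.
θ₂ = 360° × 14/29.531 = 170.7°, f₂ = (1 − cos θ₂)/2 = 0.993.
Change = f₂ − f₁ = +0.478 → +48 percentage points.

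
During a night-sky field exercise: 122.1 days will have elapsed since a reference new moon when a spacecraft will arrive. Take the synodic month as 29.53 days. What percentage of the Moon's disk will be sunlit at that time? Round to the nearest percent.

17%

Reduce mod P: 122.1 − 4×29.53 = 3.98 d into the current lunation.
Elongation θ = 360° × 3.98/29.53 ≈ 48.5°.
Illuminated fraction = (1 − cos 48.5°)/2 = (1 − 0.662)/2 ≈ 0.169, so 17%.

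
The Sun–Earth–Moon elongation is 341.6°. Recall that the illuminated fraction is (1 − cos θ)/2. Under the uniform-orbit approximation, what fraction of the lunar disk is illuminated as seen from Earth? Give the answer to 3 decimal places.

0.026

f = (1 − cos 341.6°)/2 = (1 − 0.949)/2 ≈ 0.026.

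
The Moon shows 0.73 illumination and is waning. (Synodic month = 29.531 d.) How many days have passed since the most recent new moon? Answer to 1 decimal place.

19.9 days

cos θ = 1 − 2f = -0.460, giving a principal value of 117.4°.
Since the Moon is past full (waning), take the reflex angle: θ = 360° − 117.4° = 242.6°.
That fraction of the synodic month is 242.6/360 × 29.531 d ≈ 19.90 d.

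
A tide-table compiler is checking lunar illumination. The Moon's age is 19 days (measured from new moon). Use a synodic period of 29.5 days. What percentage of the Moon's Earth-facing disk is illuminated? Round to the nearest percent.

81%

Phase angle: θ = 360°·(19 d)/(29.5 d) = 231.9°.
With cos θ = (-0.618), the lit fraction is (1 − (-0.618))/2 ≈ 0.809, so 81%.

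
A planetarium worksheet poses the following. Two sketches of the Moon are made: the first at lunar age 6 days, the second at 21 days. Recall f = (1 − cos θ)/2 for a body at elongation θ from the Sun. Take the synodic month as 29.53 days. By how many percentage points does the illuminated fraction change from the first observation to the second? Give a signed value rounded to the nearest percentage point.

+27 pp

θ₁ = 360° × 6/29.53 = 73.1°, f₁ = (1 − cos θ₁)/2 = 0.355.
θ₂ = 360° × 21/29.53 = 256.0°, f₂ = (1 − cos θ₂)/2 = 0.621.
Change = f₂ − f₁ = +0.266 → +27 percentage points.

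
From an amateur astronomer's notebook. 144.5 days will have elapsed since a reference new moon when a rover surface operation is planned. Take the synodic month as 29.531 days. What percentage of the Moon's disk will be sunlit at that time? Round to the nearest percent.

144.5 d spans 4 complete synodic months (4 × 29.531 = 118.12 d) plus 26.38 d.
Elongation θ = 360° × 26.38/29.531 ≈ 321.5°.
With cos θ = 0.783, the lit fraction is (1 − 0.783)/2 ≈ 0.108, so 11%.

11%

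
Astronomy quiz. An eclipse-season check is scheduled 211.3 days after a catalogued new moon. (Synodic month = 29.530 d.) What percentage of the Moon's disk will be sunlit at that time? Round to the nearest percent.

22%

211.3 d spans 7 complete synodic months (7 × 29.530 = 206.71 d) plus 4.59 d.
The Moon has covered 4.59/29.530 of its cycle, so θ ≈ 360° × 4.59/29.530 = 56.0°.
With cos θ = 0.560, the lit fraction is (1 − 0.560)/2 ≈ 0.220, so 22%.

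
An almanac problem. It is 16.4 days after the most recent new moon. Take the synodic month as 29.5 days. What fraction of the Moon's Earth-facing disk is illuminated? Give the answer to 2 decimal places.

Elongation θ = 360° × 16.4/29.5 ≈ 200.1°.
With cos θ = (-0.939), the lit fraction is (1 − (-0.939))/2 ≈ 0.969.

0.97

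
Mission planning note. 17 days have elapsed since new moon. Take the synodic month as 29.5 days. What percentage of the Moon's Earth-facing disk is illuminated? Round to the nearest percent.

94%

Elongation θ = 360° × 17/29.5 ≈ 207.5°.
With cos θ = (-0.887), the lit fraction is (1 − (-0.887))/2 ≈ 0.944, so 94%.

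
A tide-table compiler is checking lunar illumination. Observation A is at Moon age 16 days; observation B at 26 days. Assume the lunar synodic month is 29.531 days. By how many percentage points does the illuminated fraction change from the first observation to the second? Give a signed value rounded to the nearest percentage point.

-85 pp

θ₁ = 360° × 16/29.531 = 195.0°, f₁ = (1 − cos θ₁)/2 = 0.983.
θ₂ = 360° × 26/29.531 = 317.0°, f₂ = (1 − cos θ₂)/2 = 0.135.
Change = f₂ − f₁ = -0.848 → -85 percentage points.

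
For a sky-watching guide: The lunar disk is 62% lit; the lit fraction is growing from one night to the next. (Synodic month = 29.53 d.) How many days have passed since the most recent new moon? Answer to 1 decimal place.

Invert f = (1 − cos θ)/2 to get cos θ = 1 − 2(0.62) = -0.240, hence θ₀ = arccos -0.240 = 103.9°.
Before full moon the principal value applies: θ = 103.9°.
At 360°/29.53 d per day, 103.9° corresponds to 8.52 days.

8.5 days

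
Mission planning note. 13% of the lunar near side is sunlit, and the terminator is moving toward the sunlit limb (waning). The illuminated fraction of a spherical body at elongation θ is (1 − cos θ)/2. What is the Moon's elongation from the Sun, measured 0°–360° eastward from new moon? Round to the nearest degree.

From f = (1 − cos θ)/2: cos θ = 1 − 2×0.13 = 0.740; arccos → 42.3°.
Waning ⇒ past full, so θ = 360° − 42.3° = 317.7°.

318°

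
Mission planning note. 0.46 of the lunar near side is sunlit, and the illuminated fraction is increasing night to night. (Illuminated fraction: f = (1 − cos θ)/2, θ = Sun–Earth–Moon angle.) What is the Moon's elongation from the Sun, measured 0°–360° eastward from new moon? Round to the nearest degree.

85°

cos θ = 1 − 2f = 0.080, giving a principal value of 85.4°.
Before full moon the principal value applies: θ = 85.4°.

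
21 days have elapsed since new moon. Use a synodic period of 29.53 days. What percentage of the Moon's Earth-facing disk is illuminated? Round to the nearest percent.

Phase angle: θ = 360°·(21 d)/(29.53 d) = 256.0°.
cos 256.0° = (-0.242), so f = (1 − (-0.242))/2 = 0.621, so 62%.

62%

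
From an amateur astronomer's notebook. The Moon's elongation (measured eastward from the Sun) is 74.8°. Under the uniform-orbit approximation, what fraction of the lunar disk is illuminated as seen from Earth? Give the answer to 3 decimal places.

f = (1 − cos 74.8°)/2 = (1 − 0.262)/2 ≈ 0.369.

0.369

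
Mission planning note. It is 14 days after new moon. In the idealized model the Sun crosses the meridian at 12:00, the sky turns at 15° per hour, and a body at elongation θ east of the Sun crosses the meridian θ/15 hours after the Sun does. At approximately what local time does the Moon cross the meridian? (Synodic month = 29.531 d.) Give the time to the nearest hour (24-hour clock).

The Moon has covered 14/29.531 of its cycle, so θ ≈ 360° × 14/29.531 = 170.7°.
At 15° of sky rotation per hour, 170.7° corresponds to a 11.38 h lag.
12:00 + 11.38 h ≈ 23:23 → 23:00 to the nearest hour.

23:00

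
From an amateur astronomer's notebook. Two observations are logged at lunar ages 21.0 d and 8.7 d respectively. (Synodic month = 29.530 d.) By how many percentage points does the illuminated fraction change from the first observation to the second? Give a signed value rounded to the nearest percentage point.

θ₁ = 360° × 21.0/29.530 = 256.0°, f₁ = (1 − cos θ₁)/2 = 0.621.
θ₂ = 360° × 8.7/29.530 = 106.1°, f₂ = (1 − cos θ₂)/2 = 0.638.
Change = f₂ − f₁ = +0.017 → +2 percentage points.

+2 percentage points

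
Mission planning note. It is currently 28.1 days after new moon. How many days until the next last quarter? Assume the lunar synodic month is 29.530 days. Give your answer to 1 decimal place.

23.6 days

Last quarter occurs at elongation 270°, i.e. at age 29.530 × 270/360 = 22.148 d.
Already past this cycle's last quarter; the next is at 22.148 + 29.530 = 51.678 d, so 51.678 − 28.1 = 23.578 days.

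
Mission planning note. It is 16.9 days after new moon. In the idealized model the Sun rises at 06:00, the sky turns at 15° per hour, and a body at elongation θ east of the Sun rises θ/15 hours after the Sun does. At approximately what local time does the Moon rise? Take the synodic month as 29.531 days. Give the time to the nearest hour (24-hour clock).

Phase angle: θ = 360°·(16.9 d)/(29.531 d) = 206.0°.
At 15° of sky rotation per hour, 206.0° corresponds to a 13.73 h lag.
06:00 + 13.73 h ≈ 19:44 → 20:00 to the nearest hour.

20:00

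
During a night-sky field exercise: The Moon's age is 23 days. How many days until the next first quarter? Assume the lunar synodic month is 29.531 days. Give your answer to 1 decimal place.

First quarter occurs at elongation 90°, i.e. at age 29.531 × 90/360 = 7.383 d.
This lunation's first quarter (7.383 d) has passed, so add one period: 36.914 − 23 = 13.914 days.

13.9 days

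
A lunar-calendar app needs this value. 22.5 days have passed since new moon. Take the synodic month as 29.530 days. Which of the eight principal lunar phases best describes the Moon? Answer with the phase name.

last quarter

θ ≈ 360° × 22.5/29.530 = 274°, which falls in the last quarter sector.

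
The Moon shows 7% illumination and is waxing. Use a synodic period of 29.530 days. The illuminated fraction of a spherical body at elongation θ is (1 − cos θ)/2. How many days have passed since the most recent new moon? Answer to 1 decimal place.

2.5 days

From f = (1 − cos θ)/2: cos θ = 1 − 2×0.07 = 0.860; arccos → 30.7°.
The Moon is waxing (0°–180°), so θ = 30.7° directly.
At 360°/29.530 d per day, 30.7° corresponds to 2.52 days.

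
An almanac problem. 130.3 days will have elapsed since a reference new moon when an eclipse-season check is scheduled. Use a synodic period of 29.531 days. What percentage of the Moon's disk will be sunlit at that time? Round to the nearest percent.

130.3/29.531 = 4.412 lunations, so 4 complete cycles and 12.18 d into the next.
The Moon has covered 12.18/29.531 of its cycle, so θ ≈ 360° × 12.18/29.531 = 148.4°.
cos 148.4° = (-0.852), so f = (1 − (-0.852))/2 = 0.926, so 93%.

93%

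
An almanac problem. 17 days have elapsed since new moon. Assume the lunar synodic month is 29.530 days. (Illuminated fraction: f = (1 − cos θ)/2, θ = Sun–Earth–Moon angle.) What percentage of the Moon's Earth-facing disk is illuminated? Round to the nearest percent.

94%

The Moon has covered 17/29.530 of its cycle, so θ ≈ 360° × 17/29.530 = 207.2°.
Illuminated fraction = (1 − cos 207.2°)/2 = (1 − (-0.889))/2 ≈ 0.945, so 94%.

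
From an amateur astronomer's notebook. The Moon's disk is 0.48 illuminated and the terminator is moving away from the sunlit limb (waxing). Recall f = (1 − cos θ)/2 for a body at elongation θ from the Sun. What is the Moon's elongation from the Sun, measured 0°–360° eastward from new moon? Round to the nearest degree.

88°

From f = (1 − cos θ)/2: cos θ = 1 − 2×0.48 = 0.040; arccos → 87.7°.
Waxing ⇒ before full, so θ = 87.7°.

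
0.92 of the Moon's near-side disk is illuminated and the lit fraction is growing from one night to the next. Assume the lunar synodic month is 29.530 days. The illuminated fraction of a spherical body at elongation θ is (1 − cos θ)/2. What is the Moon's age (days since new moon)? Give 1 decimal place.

Invert f = (1 − cos θ)/2 to get cos θ = 1 − 2(0.92) = -0.840, hence θ₀ = arccos -0.840 = 147.1°.
Waxing ⇒ before full, so θ = 147.1°.
Age = 29.530 × 147.1°/360° ≈ 12.07 days.

12.1 days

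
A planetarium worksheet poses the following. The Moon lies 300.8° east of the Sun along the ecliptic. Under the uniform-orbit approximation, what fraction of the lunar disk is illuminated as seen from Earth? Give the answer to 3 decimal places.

0.244

Half-versine of 300.8°: (1 − 0.512)/2 = 0.244.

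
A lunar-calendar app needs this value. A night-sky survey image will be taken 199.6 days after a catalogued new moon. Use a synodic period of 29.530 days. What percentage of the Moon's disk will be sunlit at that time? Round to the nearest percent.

47%

199.6 d spans 6 complete synodic months (6 × 29.530 = 177.18 d) plus 22.42 d.
Elongation θ = 360° × 22.42/29.530 ≈ 273.3°.
Illuminated fraction = (1 − cos 273.3°)/2 = (1 − 0.058)/2 ≈ 0.471, so 47%.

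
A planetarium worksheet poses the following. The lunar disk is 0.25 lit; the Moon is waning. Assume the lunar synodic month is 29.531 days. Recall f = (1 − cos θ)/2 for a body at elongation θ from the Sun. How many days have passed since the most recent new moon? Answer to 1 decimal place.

cos θ = 1 − 2f = 0.500, giving a principal value of 60.0°.
A waning Moon lies in 180°–360°, so θ = 360° − 60.0° = 300.0°.
That fraction of the synodic month is 300.0/360 × 29.531 d ≈ 24.61 d.

24.6 days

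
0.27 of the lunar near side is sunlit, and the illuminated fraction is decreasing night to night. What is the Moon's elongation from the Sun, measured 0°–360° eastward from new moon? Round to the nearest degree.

Invert f = (1 − cos θ)/2 to get cos θ = 1 − 2(0.27) = 0.460, hence θ₀ = arccos 0.460 = 62.6°.
Since the Moon is past full (waning), take the reflex angle: θ = 360° − 62.6° = 297.4°.

297°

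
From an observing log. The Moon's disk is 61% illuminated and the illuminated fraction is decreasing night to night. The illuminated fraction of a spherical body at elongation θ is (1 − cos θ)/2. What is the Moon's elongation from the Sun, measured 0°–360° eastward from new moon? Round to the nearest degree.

257°

From f = (1 − cos θ)/2: cos θ = 1 − 2×0.61 = -0.220; arccos → 102.7°.
Since the Moon is past full (waning), take the reflex angle: θ = 360° − 102.7° = 257.3°.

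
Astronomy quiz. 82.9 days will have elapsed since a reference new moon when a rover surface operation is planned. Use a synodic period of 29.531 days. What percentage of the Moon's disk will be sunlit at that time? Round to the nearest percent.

Reduce mod P: 82.9 − 2×29.531 = 23.84 d into the current lunation.
The Moon has covered 23.84/29.531 of its cycle, so θ ≈ 360° × 23.84/29.531 = 290.6°.
Illuminated fraction = (1 − cos 290.6°)/2 = (1 − 0.352)/2 ≈ 0.324, so 32%.

32%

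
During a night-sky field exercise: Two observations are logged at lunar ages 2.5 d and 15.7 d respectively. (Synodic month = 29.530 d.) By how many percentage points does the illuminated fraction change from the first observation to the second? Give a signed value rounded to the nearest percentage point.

+92 percentage points

First observation: θ = 360°·2.5/29.530 = 30.5°, so f = 0.069.
Second observation: θ = 191.4°, f = 0.990.
Δf = 0.990 − 0.069 = +0.921, i.e. +92 pp.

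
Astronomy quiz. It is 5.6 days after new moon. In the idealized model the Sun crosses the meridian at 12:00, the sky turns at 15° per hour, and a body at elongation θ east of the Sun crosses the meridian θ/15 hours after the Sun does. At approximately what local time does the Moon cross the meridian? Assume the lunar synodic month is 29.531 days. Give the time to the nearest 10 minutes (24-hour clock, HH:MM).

The Moon has covered 5.6/29.531 of its cycle, so θ ≈ 360° × 5.6/29.531 = 68.3°.
The Moon trails the Sun by θ/15 = 68.3/15 ≈ 4.55 hours.
12:00 + 4.551 h ≈ 16:33 → 16:30 to the nearest ten minutes.

16:30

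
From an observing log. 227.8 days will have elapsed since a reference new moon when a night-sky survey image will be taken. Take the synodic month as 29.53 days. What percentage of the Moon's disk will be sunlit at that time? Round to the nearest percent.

61%

227.8/29.53 = 7.714 lunations, so 7 complete cycles and 21.09 d into the next.
The Moon has covered 21.09/29.53 of its cycle, so θ ≈ 360° × 21.09/29.53 = 257.1°.
cos 257.1° = (-0.223), so f = (1 − (-0.223))/2 = 0.612, so 61%.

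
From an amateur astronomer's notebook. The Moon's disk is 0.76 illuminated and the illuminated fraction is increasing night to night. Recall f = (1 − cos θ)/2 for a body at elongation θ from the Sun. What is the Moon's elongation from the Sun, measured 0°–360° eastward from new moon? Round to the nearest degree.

121°

cos θ = 1 − 2f = -0.520, giving a principal value of 121.3°.
The Moon is waxing (0°–180°), so θ = 121.3° directly.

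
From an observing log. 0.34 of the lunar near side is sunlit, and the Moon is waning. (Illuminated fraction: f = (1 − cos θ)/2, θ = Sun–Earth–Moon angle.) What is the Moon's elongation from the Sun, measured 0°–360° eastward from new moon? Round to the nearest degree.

289°

Invert f = (1 − cos θ)/2 to get cos θ = 1 − 2(0.34) = 0.320, hence θ₀ = arccos 0.320 = 71.3°.
Since the Moon is past full (waning), take the reflex angle: θ = 360° − 71.3° = 288.7°.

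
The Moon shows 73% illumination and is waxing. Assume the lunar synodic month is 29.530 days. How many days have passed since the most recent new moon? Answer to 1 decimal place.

9.6 days

Invert f = (1 − cos θ)/2 to get cos θ = 1 − 2(0.73) = -0.460, hence θ₀ = arccos -0.460 = 117.4°.
The Moon is waxing (0°–180°), so θ = 117.4° directly.
That fraction of the synodic month is 117.4/360 × 29.530 d ≈ 9.63 d.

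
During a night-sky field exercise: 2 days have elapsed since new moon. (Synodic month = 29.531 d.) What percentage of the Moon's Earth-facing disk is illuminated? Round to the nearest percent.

The Moon has covered 2/29.531 of its cycle, so θ ≈ 360° × 2/29.531 = 24.4°.
With cos θ = 0.911, the lit fraction is (1 − 0.911)/2 ≈ 0.045, so 4%.

4%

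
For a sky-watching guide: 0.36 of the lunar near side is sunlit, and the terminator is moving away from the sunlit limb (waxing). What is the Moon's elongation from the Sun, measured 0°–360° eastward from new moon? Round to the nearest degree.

cos θ = 1 − 2f = 0.280, giving a principal value of 73.7°.
The Moon is waxing (0°–180°), so θ = 73.7° directly.

74°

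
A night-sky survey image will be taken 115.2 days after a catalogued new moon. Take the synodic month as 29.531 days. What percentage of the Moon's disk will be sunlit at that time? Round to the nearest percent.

Reduce mod P: 115.2 − 3×29.531 = 26.61 d into the current lunation.
The Moon has covered 26.61/29.531 of its cycle, so θ ≈ 360° × 26.61/29.531 = 324.4°.
cos 324.4° = 0.813, so f = (1 − 0.813)/2 = 0.094, so 9%.

9%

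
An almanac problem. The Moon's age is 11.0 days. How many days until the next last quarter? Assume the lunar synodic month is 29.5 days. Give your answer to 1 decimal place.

Last quarter occurs at elongation 270°, i.e. at age 29.5 × 270/360 = 22.125 d.
So 11.125 days remain (22.125 − 11.0).

11.1 days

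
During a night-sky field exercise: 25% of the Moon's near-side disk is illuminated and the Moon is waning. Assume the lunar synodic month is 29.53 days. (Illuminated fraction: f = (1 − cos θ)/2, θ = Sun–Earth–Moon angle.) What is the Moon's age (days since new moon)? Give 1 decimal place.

cos θ = 1 − 2f = 0.500, giving a principal value of 60.0°.
Since the Moon is past full (waning), take the reflex angle: θ = 360° − 60.0° = 300.0°.
Age = 29.53 × 300.0°/360° ≈ 24.61 days.

24.6 days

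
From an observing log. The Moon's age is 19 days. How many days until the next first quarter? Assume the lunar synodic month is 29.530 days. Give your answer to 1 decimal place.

17.9 days

First quarter occurs at elongation 90°, i.e. at age 29.530 × 90/360 = 7.383 d.
This lunation's first quarter (7.383 d) has passed, so add one period: 36.913 − 19 = 17.913 days.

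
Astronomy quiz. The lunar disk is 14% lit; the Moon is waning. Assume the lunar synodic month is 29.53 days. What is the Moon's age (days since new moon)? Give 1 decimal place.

25.9 days

From f = (1 − cos θ)/2: cos θ = 1 − 2×0.14 = 0.720; arccos → 43.9°.
Since the Moon is past full (waning), take the reflex angle: θ = 360° − 43.9° = 316.1°.
That fraction of the synodic month is 316.1/360 × 29.53 d ≈ 25.93 d.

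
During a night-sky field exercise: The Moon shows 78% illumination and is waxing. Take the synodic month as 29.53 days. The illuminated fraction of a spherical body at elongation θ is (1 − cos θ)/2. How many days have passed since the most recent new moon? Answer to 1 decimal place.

cos θ = 1 − 2f = -0.560, giving a principal value of 124.1°.
The Moon is waxing (0°–180°), so θ = 124.1° directly.
Age = 29.53 × 124.1°/360° ≈ 10.18 days.

10.2 days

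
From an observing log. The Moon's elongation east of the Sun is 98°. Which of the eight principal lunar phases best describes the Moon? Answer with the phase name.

first quarter

98° lies in the first quarter sector of the 8-phase cycle.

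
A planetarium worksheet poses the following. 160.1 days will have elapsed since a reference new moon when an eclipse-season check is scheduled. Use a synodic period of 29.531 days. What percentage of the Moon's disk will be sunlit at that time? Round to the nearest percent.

94%

160.1 d spans 5 complete synodic months (5 × 29.531 = 147.66 d) plus 12.44 d.
Elongation θ = 360° × 12.44/29.531 ≈ 151.7°.
Illuminated fraction = (1 − cos 151.7°)/2 = (1 − (-0.881))/2 ≈ 0.940, so 94%.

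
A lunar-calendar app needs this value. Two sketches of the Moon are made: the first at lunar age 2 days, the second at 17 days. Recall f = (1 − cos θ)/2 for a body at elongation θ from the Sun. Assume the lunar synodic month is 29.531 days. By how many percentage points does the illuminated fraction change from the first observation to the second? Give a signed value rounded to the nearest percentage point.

+90 percentage points

θ₁ = 360° × 2/29.531 = 24.4°, f₁ = (1 − cos θ₁)/2 = 0.045.
θ₂ = 360° × 17/29.531 = 207.2°, f₂ = (1 − cos θ₂)/2 = 0.945.
Change = f₂ − f₁ = +0.900 → +90 percentage points.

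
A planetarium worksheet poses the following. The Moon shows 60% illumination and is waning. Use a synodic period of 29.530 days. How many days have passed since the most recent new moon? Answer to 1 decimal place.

21.2 days

From f = (1 − cos θ)/2: cos θ = 1 − 2×0.60 = -0.200; arccos → 101.5°.
A waning Moon lies in 180°–360°, so θ = 360° − 101.5° = 258.5°.
At 360°/29.530 d per day, 258.5° corresponds to 21.20 days.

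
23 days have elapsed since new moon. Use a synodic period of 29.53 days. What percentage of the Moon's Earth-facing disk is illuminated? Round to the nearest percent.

Phase angle: θ = 360°·(23 d)/(29.53 d) = 280.4°.
Illuminated fraction = (1 − cos 280.4°)/2 = (1 − 0.180)/2 ≈ 0.410, so 41%.

41%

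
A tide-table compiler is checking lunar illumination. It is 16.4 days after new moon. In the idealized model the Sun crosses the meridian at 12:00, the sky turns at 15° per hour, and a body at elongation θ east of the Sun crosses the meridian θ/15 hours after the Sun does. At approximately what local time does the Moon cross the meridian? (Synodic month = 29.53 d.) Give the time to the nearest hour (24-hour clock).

01:00

Elongation θ = 360° × 16.4/29.53 ≈ 199.9°.
The Moon trails the Sun by θ/15 = 199.9/15 ≈ 13.33 hours.
12:00 + 13.33 h ≈ 01:20 → 01:00 to the nearest hour.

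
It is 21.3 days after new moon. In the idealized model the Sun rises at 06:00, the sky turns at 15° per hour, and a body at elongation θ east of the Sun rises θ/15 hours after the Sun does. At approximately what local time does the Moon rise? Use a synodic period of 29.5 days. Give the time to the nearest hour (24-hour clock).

The Moon has covered 21.3/29.5 of its cycle, so θ ≈ 360° × 21.3/29.5 = 259.9°.
Delay after the Sun = 259.9° / (15°/h) ≈ 17.33 h.
06:00 + 17.33 h ≈ 23:20 → 23:00 to the nearest hour.

23:00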